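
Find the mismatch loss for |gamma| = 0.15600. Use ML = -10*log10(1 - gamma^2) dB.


ML = -10 * log10(1 - 0.15600^2) = -10 * log10(0.975664) = 0.1070 dB

0.1070 dB


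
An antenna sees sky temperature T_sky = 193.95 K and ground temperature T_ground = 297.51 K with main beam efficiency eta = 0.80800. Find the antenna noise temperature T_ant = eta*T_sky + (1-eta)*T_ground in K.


T_ant = 0.80800 * 193.95 + (1 - 0.80800) * 297.51 = 213.8 K

213.8 K


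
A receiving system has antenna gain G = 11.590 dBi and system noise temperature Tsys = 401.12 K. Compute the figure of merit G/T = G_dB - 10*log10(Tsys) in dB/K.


G/T = 11.590 - 10*log10(401.12) = 11.590 - 26.03274 = -14.44 dB/K

-14.44 dB/K


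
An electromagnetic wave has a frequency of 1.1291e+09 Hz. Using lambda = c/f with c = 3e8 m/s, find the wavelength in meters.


lambda = c / f = 3.0000e+08 / 1.1291e+09 = 0.2657 m

0.2657 m


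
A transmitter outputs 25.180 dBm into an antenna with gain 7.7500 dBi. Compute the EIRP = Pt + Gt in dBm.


EIRP = Pt + Gt = 25.180 + 7.7500 = 32.93 dBm

32.93 dBm


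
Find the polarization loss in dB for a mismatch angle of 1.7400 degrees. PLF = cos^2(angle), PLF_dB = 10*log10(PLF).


PLF_linear = cos^2(1.7400 deg) = 0.9990780
PLF_dB = 10 * log10(0.9990780) = -4.006e-03 dB

-4.006e-03 dB


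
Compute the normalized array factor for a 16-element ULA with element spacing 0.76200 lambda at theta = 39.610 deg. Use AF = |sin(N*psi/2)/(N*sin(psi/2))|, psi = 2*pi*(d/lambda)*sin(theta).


psi = 2*pi*0.76200*sin(39.610 deg) = 3.052494 rad
AF = |sin(16*3.052494/2) / (16*sin(3.052494/2))| = 0.04091

0.04091


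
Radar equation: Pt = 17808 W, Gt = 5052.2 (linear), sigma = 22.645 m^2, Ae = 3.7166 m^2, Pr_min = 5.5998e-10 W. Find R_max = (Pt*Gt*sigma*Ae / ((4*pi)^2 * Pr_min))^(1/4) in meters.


R^4 = 17808*5052.2*22.645*3.7166 / ((4*pi)^2 * 5.5998e-10) = 8.562914e+16
R_max = 8.562914e+16^0.25 = 17106 m

17106 m


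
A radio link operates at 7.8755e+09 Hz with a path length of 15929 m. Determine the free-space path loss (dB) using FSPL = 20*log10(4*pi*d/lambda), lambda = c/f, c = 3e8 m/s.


lambda = c / f = 3.0000e+08 / 7.8755e+09 = 0.03809282 m
FSPL = 20 * log10(4*pi*15929/0.03809282) = 134.4 dB

134.4 dB


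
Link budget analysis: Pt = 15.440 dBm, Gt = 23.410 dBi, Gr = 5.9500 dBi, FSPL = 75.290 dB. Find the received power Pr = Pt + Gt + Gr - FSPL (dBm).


Pr = 15.440 + 23.410 + 5.9500 - 75.290 = -30.49 dBm

-30.49 dBm


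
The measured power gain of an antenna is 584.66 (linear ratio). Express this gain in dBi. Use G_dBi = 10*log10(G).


G_dBi = 10 * log10(584.66) = 27.67 dBi

27.67 dBi


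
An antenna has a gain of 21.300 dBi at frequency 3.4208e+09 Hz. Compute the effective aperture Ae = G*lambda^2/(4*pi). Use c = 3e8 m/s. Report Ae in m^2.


lambda = c / f = 3.0000e+08 / 3.4208e+09 = 0.08769878 m
G_linear = 10^(21.300/10) = 134.8963
Ae = G_linear * lambda^2 / (4*pi) = 134.8963 * 0.08769878^2 / (4*pi) = 0.08256 m^2

0.08256 m^2


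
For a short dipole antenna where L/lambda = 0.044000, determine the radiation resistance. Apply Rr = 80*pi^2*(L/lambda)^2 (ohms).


Rr = 80 * pi^2 * (0.044000)^2 = 80 * 9.869604 * 1.936000e-03 = 1.529 ohm

1.529 ohm


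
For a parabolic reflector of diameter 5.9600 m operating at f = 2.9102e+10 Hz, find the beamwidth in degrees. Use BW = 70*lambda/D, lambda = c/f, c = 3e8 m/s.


lambda = c / f = 3.0000e+08 / 2.9102e+10 = 0.01030857 m
BW = 70 * 0.01030857 / 5.9600 = 0.1211 deg

0.1211 deg


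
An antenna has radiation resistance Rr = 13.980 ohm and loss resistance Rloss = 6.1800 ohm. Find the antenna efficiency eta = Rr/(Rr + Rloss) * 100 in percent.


eta = 13.980 / (13.980 + 6.1800) * 100 = 69.35%

69.35%


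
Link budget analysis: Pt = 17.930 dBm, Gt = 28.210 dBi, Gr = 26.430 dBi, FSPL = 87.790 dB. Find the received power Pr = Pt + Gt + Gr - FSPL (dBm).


Pr = 17.930 + 28.210 + 26.430 - 87.790 = -15.22 dBm

-15.22 dBm


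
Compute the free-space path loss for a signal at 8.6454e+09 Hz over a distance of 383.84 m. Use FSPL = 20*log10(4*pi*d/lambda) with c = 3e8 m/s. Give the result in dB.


lambda = c / f = 3.0000e+08 / 8.6454e+09 = 0.03470053 m
FSPL = 20 * log10(4*pi*383.84/0.03470053) = 102.9 dB

102.9 dB


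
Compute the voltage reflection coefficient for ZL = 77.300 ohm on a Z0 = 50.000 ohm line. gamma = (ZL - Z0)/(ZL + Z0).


gamma = (77.300 - 50.000) / (77.300 + 50.000) = 0.2145

0.2145


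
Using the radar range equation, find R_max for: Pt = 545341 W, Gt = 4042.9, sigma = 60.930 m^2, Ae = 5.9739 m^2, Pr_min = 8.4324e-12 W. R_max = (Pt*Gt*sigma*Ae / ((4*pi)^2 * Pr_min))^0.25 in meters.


R^4 = 545341*4042.9*60.930*5.9739 / ((4*pi)^2 * 8.4324e-12) = 6.026697e+20
R_max = 6.026697e+20^0.25 = 156682 m

156682 m


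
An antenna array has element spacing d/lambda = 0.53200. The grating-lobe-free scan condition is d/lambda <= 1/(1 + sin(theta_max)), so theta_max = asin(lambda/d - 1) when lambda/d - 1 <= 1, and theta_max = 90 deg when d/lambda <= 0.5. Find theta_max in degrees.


lambda/d - 1 = 1/0.53200 - 1 = 0.8796992
theta_max = asin(0.8796992) = 61.61 deg

61.61 deg


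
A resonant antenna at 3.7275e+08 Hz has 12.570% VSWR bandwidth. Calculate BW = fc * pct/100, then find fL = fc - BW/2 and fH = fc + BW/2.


BW = 3.7275e+08 * 12.570/100 = 4.685468e+07 Hz
fL = 3.7275e+08 - 4.685468e+07/2 = 3.493e+08 Hz
fH = 3.7275e+08 + 4.685468e+07/2 = 3.962e+08 Hz

BW=4.685e+07 Hz, fL=3.493e+08 Hz, fH=3.962e+08 Hz


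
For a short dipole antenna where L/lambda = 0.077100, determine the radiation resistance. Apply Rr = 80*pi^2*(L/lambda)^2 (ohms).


Rr = 80 * pi^2 * (0.077100)^2 = 80 * 9.869604 * 5.944410e-03 = 4.694 ohm

4.694 ohm


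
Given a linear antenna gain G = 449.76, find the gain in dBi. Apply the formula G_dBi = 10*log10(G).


G_dBi = 10 * log10(449.76) = 26.53 dBi

26.53 dBi


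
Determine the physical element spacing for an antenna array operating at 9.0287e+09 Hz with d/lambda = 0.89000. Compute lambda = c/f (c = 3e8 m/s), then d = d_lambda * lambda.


lambda = c / f = 3.0000e+08 / 9.0287e+09 = 0.03322737 m
d = 0.89000 * 0.03322737 = 0.02957 m

0.02957 m


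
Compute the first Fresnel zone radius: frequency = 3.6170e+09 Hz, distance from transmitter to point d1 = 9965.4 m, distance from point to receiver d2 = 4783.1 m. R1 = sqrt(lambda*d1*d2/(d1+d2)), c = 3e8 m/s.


lambda = c / f = 3.0000e+08 / 3.6170e+09 = 0.08294166 m
R1 = sqrt(0.08294166 * 9965.4 * 4783.1 / (9965.4 + 4783.1)) = 16.37 m

16.37 m


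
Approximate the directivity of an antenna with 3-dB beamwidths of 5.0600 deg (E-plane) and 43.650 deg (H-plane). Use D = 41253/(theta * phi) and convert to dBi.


D_linear = 41253 / (5.0600 * 43.650) = 186.7759
D_dBi = 10 * log10(186.7759) = 22.71 dBi

22.71 dBi


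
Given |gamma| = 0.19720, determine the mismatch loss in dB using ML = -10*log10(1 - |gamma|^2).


ML = -10 * log10(1 - 0.19720^2) = -10 * log10(0.96111216) = 0.1723 dB

0.1723 dB


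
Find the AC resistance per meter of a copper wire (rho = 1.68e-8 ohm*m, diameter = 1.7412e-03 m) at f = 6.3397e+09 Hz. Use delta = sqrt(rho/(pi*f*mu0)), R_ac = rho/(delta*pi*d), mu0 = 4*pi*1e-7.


delta = sqrt(1.68e-8 / (pi * 6.3397e+09 * 4*pi*1e-7)) = 8.192952e-07 m
R_ac = 1.68e-8 / (8.192952e-07 * pi * 1.7412e-03) = 3.749 ohm/m

3.749 ohm/m


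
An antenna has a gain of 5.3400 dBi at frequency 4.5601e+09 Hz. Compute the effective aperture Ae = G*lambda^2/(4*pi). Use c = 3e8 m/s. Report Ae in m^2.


lambda = c / f = 3.0000e+08 / 4.5601e+09 = 0.06578803 m
G_linear = 10^(5.3400/10) = 3.419794
Ae = G_linear * lambda^2 / (4*pi) = 3.419794 * 0.06578803^2 / (4*pi) = 1.178e-03 m^2

1.178e-03 m^2


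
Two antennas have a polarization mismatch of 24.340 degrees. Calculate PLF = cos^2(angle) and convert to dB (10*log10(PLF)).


PLF_linear = cos^2(24.340 deg) = 0.8301319
PLF_dB = 10 * log10(0.8301319) = -0.8085 dB

-0.8085 dB


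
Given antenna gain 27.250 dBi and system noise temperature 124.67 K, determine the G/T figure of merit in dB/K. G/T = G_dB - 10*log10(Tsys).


G/T = 27.250 - 10*log10(124.67) = 27.250 - 20.95762 = 6.292 dB/K

6.292 dB/K


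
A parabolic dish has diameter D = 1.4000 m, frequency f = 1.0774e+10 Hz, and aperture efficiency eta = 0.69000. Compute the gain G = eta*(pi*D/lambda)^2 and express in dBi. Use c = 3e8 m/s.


lambda = c / f = 3.0000e+08 / 1.0774e+10 = 0.02784481 m
G_linear = 0.69000 * (pi * 1.4000 / 0.02784481)^2 = 17215.37
G_dBi = 10 * log10(17215.37) = 42.36 dBi

42.36 dBi


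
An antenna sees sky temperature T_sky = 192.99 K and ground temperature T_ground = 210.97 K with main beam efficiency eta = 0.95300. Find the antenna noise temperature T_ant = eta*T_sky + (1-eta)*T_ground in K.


T_ant = 0.95300 * 192.99 + (1 - 0.95300) * 210.97 = 193.8 K

193.8 K


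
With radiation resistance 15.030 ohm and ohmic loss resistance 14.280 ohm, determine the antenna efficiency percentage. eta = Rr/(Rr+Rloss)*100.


eta = 15.030 / (15.030 + 14.280) * 100 = 51.28%

51.28%


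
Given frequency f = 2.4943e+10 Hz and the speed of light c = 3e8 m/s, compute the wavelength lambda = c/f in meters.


lambda = c / f = 3.0000e+08 / 2.4943e+10 = 0.01203 m

0.01203 m


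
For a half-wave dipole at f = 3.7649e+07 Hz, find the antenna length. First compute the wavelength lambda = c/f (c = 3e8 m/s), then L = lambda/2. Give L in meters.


lambda = c / f = 3.0000e+08 / 3.7649e+07 = 7.968339 m
L = lambda / 2 = 7.968339 / 2 = 3.984 m

3.984 m


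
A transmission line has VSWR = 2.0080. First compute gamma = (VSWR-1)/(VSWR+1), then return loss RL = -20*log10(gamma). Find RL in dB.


gamma = (2.0080 - 1) / (2.0080 + 1) = 0.3351064
RL = -20 * log10(0.3351064) = 9.496 dB

9.496 dB


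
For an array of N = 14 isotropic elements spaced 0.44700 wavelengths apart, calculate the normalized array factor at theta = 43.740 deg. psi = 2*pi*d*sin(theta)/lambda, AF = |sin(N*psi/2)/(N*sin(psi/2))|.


psi = 2*pi*0.44700*sin(43.740 deg) = 1.941818 rad
AF = |sin(14*1.941818/2) / (14*sin(1.941818/2))| = 0.07403

0.07403


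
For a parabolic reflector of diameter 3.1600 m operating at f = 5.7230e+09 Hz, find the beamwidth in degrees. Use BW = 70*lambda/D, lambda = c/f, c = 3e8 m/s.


lambda = c / f = 3.0000e+08 / 5.7230e+09 = 0.05242006 m
BW = 70 * 0.05242006 / 3.1600 = 1.161 deg

1.161 deg


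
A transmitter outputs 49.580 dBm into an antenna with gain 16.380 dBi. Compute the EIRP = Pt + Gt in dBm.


EIRP = Pt + Gt = 49.580 + 16.380 = 65.96 dBm

65.96 dBm


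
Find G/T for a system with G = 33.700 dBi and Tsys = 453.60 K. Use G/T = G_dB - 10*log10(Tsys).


G/T = 33.700 - 10*log10(453.60) = 33.700 - 26.56673 = 7.133 dB/K

7.133 dB/K


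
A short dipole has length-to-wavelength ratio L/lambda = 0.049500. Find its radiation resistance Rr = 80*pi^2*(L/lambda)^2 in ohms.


Rr = 80 * pi^2 * (0.049500)^2 = 80 * 9.869604 * 2.450250e-03 = 1.935 ohm

1.935 ohm


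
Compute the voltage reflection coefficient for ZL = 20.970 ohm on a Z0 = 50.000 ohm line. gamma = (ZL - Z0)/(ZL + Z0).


gamma = (20.970 - 50.000) / (20.970 + 50.000) = -0.4090

-0.4090


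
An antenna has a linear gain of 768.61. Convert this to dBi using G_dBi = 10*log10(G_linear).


G_dBi = 10 * log10(768.61) = 28.86 dBi

28.86 dBi


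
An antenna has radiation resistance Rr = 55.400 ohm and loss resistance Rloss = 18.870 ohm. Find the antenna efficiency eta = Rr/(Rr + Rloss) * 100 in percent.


eta = 55.400 / (55.400 + 18.870) * 100 = 74.59%

74.59%


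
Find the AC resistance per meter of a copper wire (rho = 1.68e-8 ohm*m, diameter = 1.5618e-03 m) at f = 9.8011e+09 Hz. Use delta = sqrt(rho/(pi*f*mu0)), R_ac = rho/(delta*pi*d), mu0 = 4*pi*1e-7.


delta = sqrt(1.68e-8 / (pi * 9.8011e+09 * 4*pi*1e-7)) = 6.589271e-07 m
R_ac = 1.68e-8 / (6.589271e-07 * pi * 1.5618e-03) = 5.196 ohm/m

5.196 ohm/m


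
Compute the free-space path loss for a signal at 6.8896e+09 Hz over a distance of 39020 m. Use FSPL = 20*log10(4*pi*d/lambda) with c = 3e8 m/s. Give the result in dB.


lambda = c / f = 3.0000e+08 / 6.8896e+09 = 0.04354389 m
FSPL = 20 * log10(4*pi*39020/0.04354389) = 141.0 dB

141.0 dB


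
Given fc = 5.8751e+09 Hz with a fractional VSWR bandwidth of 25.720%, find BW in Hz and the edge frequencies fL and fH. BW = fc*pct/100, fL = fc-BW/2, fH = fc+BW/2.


BW = 5.8751e+09 * 25.720/100 = 1.511076e+09 Hz
fL = 5.8751e+09 - 1.511076e+09/2 = 5.120e+09 Hz
fH = 5.8751e+09 + 1.511076e+09/2 = 6.631e+09 Hz

BW=1.511e+09 Hz, fL=5.120e+09 Hz, fH=6.631e+09 Hz


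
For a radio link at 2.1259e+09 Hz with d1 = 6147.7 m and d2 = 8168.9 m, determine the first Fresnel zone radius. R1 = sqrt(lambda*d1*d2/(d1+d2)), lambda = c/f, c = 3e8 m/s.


lambda = c / f = 3.0000e+08 / 2.1259e+09 = 0.1411167 m
R1 = sqrt(0.1411167 * 6147.7 * 8168.9 / (6147.7 + 8168.9)) = 22.25 m

22.25 m


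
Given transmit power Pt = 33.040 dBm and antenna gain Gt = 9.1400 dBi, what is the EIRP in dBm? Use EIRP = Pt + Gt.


EIRP = Pt + Gt = 33.040 + 9.1400 = 42.18 dBm

42.18 dBm


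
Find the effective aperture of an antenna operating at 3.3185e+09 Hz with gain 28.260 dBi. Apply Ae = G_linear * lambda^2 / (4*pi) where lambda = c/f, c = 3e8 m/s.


lambda = c / f = 3.0000e+08 / 3.3185e+09 = 0.09040229 m
G_linear = 10^(28.260/10) = 669.8846
Ae = G_linear * lambda^2 / (4*pi) = 669.8846 * 0.09040229^2 / (4*pi) = 0.4357 m^2

0.4357 m^2


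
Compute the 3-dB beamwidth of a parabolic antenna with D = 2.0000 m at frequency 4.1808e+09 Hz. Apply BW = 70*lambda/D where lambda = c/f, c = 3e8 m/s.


lambda = c / f = 3.0000e+08 / 4.1808e+09 = 0.07175660 m
BW = 70 * 0.07175660 / 2.0000 = 2.511 deg

2.511 deg


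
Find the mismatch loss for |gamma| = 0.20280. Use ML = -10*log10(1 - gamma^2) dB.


ML = -10 * log10(1 - 0.20280^2) = -10 * log10(0.95887216) = 0.1824 dB

0.1824 dB


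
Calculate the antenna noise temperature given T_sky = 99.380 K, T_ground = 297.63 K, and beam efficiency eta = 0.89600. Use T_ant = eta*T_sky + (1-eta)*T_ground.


T_ant = 0.89600 * 99.380 + (1 - 0.89600) * 297.63 = 120.0 K

120.0 K


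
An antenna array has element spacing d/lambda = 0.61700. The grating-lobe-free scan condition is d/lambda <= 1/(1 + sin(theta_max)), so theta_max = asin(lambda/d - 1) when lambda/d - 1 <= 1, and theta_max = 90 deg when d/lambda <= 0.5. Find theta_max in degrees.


lambda/d - 1 = 1/0.61700 - 1 = 0.6207455
theta_max = asin(0.6207455) = 38.37 deg

38.37 deg


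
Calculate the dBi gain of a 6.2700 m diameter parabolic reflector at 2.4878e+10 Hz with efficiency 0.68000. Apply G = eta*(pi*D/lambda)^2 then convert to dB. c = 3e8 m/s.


lambda = c / f = 3.0000e+08 / 2.4878e+10 = 0.01205885 m
G_linear = 0.68000 * (pi * 6.2700 / 0.01205885)^2 = 1.814395e+06
G_dBi = 10 * log10(1.814395e+06) = 62.59 dBi

62.59 dBi


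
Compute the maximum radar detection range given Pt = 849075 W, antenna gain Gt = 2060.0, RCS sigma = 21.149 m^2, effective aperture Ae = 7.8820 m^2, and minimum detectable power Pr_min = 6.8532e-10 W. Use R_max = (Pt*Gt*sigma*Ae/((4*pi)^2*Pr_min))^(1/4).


R^4 = 849075*2060.0*21.149*7.8820 / ((4*pi)^2 * 6.8532e-10) = 2.694179e+18
R_max = 2.694179e+18^0.25 = 40514 m

40514 m


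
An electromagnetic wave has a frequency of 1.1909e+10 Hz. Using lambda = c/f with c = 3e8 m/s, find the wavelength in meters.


lambda = c / f = 3.0000e+08 / 1.1909e+10 = 0.02519 m

0.02519 m


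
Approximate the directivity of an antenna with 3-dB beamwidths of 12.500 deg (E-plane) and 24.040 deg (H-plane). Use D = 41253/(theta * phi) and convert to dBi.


D_linear = 41253 / (12.500 * 24.040) = 137.2812
D_dBi = 10 * log10(137.2812) = 21.38 dBi

21.38 dBi


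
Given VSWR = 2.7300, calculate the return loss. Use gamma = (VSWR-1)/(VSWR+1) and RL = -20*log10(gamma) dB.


gamma = (2.7300 - 1) / (2.7300 + 1) = 0.4638070
RL = -20 * log10(0.4638070) = 6.673 dB

6.673 dB


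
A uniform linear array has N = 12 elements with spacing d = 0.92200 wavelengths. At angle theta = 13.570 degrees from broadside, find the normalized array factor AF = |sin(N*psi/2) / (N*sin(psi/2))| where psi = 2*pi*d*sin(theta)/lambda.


psi = 2*pi*0.92200*sin(13.570 deg) = 1.359253 rad
AF = |sin(12*1.359253/2) / (12*sin(1.359253/2))| = 0.1266

0.1266


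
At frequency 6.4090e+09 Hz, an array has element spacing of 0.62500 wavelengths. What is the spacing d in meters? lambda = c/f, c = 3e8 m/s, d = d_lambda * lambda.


lambda = c / f = 3.0000e+08 / 6.4090e+09 = 0.04680917 m
d = 0.62500 * 0.04680917 = 0.02926 m

0.02926 m


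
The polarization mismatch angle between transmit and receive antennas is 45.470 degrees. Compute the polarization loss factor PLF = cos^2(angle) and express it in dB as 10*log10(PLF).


PLF_linear = cos^2(45.470 deg) = 0.4917973
PLF_dB = 10 * log10(0.4917973) = -3.082 dB

-3.082 dB


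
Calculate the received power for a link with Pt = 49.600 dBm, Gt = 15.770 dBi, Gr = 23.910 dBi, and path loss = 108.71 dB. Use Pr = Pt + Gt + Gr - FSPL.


Pr = 49.600 + 15.770 + 23.910 - 108.71 = -19.43 dBm

-19.43 dBm


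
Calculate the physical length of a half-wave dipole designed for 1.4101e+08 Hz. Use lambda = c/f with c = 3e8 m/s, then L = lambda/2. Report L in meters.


lambda = c / f = 3.0000e+08 / 1.4101e+08 = 2.127509 m
L = lambda / 2 = 2.127509 / 2 = 1.064 m

1.064 m


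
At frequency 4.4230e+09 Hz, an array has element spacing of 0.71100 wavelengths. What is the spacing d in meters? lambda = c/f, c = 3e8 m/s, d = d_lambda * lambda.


lambda = c / f = 3.0000e+08 / 4.4230e+09 = 0.06782727 m
d = 0.71100 * 0.06782727 = 0.04823 m

0.04823 m


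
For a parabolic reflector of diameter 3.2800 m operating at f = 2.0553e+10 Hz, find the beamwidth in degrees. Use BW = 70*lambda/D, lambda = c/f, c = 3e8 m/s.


lambda = c / f = 3.0000e+08 / 2.0553e+10 = 0.01459641 m
BW = 70 * 0.01459641 / 3.2800 = 0.3115 deg

0.3115 deg


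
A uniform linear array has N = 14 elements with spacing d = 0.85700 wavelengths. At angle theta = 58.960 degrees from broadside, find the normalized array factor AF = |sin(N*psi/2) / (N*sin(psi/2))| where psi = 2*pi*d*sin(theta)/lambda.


psi = 2*pi*0.85700*sin(58.960 deg) = 4.613643 rad
AF = |sin(14*4.613643/2) / (14*sin(4.613643/2))| = 0.07425

0.07425


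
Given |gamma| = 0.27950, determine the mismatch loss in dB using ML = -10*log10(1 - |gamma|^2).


ML = -10 * log10(1 - 0.27950^2) = -10 * log10(0.92187975) = 0.3533 dB

0.3533 dB


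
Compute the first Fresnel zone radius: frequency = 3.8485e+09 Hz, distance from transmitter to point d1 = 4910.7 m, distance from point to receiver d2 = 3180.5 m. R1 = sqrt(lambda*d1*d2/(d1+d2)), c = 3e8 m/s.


lambda = c / f = 3.0000e+08 / 3.8485e+09 = 0.07795245 m
R1 = sqrt(0.07795245 * 4910.7 * 3180.5 / (4910.7 + 3180.5)) = 12.27 m

12.27 m


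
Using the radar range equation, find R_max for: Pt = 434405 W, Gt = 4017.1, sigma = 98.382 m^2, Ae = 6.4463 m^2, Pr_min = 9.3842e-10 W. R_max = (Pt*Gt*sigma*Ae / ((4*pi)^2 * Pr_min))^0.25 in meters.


R^4 = 434405*4017.1*98.382*6.4463 / ((4*pi)^2 * 9.3842e-10) = 7.468212e+18
R_max = 7.468212e+18^0.25 = 52276 m

52276 m


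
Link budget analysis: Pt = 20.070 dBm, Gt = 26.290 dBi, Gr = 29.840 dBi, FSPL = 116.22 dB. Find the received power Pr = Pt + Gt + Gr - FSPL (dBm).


Pr = 20.070 + 26.290 + 29.840 - 116.22 = -40.02 dBm

-40.02 dBm


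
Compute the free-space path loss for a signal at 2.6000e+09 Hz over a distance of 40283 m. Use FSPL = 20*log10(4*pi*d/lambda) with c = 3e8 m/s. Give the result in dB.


lambda = c / f = 3.0000e+08 / 2.6000e+09 = 0.1153846 m
FSPL = 20 * log10(4*pi*40283/0.1153846) = 132.8 dB

132.8 dB


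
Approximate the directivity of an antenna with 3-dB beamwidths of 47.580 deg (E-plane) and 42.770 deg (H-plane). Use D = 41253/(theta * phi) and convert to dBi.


D_linear = 41253 / (47.580 * 42.770) = 20.27178
D_dBi = 10 * log10(20.27178) = 13.07 dBi

13.07 dBi


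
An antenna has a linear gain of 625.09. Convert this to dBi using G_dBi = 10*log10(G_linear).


G_dBi = 10 * log10(625.09) = 27.96 dBi

27.96 dBi


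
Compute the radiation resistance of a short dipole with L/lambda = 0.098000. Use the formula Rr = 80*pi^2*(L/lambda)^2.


Rr = 80 * pi^2 * (0.098000)^2 = 80 * 9.869604 * 9.604000e-03 = 7.583 ohm

7.583 ohm


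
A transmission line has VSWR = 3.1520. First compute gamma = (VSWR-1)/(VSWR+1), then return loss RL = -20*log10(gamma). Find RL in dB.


gamma = (3.1520 - 1) / (3.1520 + 1) = 0.5183044
RL = -20 * log10(0.5183044) = 5.708 dB

5.708 dB


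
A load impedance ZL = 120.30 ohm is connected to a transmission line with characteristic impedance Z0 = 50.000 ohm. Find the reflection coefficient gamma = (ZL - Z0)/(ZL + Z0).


gamma = (120.30 - 50.000) / (120.30 + 50.000) = 0.4128

0.4128


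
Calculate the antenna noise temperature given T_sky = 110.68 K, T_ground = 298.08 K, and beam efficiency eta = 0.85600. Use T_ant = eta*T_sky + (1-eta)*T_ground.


T_ant = 0.85600 * 110.68 + (1 - 0.85600) * 298.08 = 137.7 K

137.7 K


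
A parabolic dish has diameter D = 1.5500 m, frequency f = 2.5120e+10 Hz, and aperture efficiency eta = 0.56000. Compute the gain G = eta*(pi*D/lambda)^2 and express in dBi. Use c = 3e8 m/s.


lambda = c / f = 3.0000e+08 / 2.5120e+10 = 0.01194268 m
G_linear = 0.56000 * (pi * 1.5500 / 0.01194268)^2 = 93099.55
G_dBi = 10 * log10(93099.55) = 49.69 dBi

49.69 dBi


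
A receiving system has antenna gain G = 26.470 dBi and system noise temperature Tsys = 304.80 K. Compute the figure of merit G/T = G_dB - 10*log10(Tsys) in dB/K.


G/T = 26.470 - 10*log10(304.80) = 26.470 - 24.84015 = 1.630 dB/K

1.630 dB/K


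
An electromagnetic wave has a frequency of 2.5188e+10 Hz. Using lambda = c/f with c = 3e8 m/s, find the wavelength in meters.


lambda = c / f = 3.0000e+08 / 2.5188e+10 = 0.01191 m

0.01191 m


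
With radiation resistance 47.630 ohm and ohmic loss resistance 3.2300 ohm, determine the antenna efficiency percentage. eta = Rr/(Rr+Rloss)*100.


eta = 47.630 / (47.630 + 3.2300) * 100 = 93.65%

93.65%


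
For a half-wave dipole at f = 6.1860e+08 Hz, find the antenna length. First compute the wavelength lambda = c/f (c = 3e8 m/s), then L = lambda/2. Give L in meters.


lambda = c / f = 3.0000e+08 / 6.1860e+08 = 0.4849661 m
L = lambda / 2 = 0.4849661 / 2 = 0.2425 m

0.2425 m


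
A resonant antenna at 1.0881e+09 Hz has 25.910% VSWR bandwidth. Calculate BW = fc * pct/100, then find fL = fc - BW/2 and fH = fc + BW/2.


BW = 1.0881e+09 * 25.910/100 = 2.819267e+08 Hz
fL = 1.0881e+09 - 2.819267e+08/2 = 9.471e+08 Hz
fH = 1.0881e+09 + 2.819267e+08/2 = 1.229e+09 Hz

BW=2.819e+08 Hz, fL=9.471e+08 Hz, fH=1.229e+09 Hz


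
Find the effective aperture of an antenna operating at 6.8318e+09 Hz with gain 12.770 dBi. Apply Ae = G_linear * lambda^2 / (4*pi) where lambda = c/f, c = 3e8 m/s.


lambda = c / f = 3.0000e+08 / 6.8318e+09 = 0.04391229 m
G_linear = 10^(12.770/10) = 18.92344
Ae = G_linear * lambda^2 / (4*pi) = 18.92344 * 0.04391229^2 / (4*pi) = 2.904e-03 m^2

2.904e-03 m^2


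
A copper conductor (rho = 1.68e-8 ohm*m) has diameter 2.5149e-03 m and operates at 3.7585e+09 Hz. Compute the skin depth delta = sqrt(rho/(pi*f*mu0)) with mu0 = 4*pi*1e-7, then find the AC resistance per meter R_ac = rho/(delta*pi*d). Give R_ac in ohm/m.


delta = sqrt(1.68e-8 / (pi * 3.7585e+09 * 4*pi*1e-7)) = 1.064063e-06 m
R_ac = 1.68e-8 / (1.064063e-06 * pi * 2.5149e-03) = 1.998 ohm/m

1.998 ohm/m


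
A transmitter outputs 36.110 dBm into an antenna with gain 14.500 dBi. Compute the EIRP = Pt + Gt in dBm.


EIRP = Pt + Gt = 36.110 + 14.500 = 50.61 dBm

50.61 dBm


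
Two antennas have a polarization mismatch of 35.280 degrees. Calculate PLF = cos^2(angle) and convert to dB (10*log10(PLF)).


PLF_linear = cos^2(35.280 deg) = 0.6664098
PLF_dB = 10 * log10(0.6664098) = -1.763 dB

-1.763 dB


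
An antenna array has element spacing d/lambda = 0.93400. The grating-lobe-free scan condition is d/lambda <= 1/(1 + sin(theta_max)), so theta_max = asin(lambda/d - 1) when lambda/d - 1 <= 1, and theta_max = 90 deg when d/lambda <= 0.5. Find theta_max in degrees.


lambda/d - 1 = 1/0.93400 - 1 = 0.07066381
theta_max = asin(0.07066381) = 4.052 deg

4.052 deg


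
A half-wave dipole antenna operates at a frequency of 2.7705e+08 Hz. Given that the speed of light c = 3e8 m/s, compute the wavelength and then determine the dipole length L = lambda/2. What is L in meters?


lambda = c / f = 3.0000e+08 / 2.7705e+08 = 1.082837 m
L = lambda / 2 = 1.082837 / 2 = 0.5414 m

0.5414 m


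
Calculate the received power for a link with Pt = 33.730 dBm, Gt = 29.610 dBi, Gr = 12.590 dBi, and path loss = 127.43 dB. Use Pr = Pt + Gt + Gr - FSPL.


Pr = 33.730 + 29.610 + 12.590 - 127.43 = -51.50 dBm

-51.50 dBm


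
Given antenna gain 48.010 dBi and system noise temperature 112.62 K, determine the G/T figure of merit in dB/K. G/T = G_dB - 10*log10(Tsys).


G/T = 48.010 - 10*log10(112.62) = 48.010 - 20.51616 = 27.49 dB/K

27.49 dB/K


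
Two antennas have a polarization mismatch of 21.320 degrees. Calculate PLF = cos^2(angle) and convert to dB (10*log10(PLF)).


PLF_linear = cos^2(21.320 deg) = 0.8678122
PLF_dB = 10 * log10(0.8678122) = -0.6157 dB

-0.6157 dB


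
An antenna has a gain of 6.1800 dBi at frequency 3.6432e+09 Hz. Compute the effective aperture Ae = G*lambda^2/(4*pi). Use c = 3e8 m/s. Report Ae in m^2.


lambda = c / f = 3.0000e+08 / 3.6432e+09 = 0.08234519 m
G_linear = 10^(6.1800/10) = 4.149540
Ae = G_linear * lambda^2 / (4*pi) = 4.149540 * 0.08234519^2 / (4*pi) = 2.239e-03 m^2

2.239e-03 m^2


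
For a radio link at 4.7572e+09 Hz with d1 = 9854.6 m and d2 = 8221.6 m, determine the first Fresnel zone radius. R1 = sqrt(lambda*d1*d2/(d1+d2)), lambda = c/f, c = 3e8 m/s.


lambda = c / f = 3.0000e+08 / 4.7572e+09 = 0.06306231 m
R1 = sqrt(0.06306231 * 9854.6 * 8221.6 / (9854.6 + 8221.6)) = 16.81 m

16.81 m


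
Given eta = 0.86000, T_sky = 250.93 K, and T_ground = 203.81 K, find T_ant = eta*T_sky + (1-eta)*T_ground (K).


T_ant = 0.86000 * 250.93 + (1 - 0.86000) * 203.81 = 244.3 K

244.3 K


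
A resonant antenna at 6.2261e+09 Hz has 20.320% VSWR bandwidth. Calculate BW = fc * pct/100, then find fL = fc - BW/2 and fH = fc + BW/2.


BW = 6.2261e+09 * 20.320/100 = 1.265144e+09 Hz
fL = 6.2261e+09 - 1.265144e+09/2 = 5.594e+09 Hz
fH = 6.2261e+09 + 1.265144e+09/2 = 6.859e+09 Hz

BW=1.265e+09 Hz, fL=5.594e+09 Hz, fH=6.859e+09 Hz


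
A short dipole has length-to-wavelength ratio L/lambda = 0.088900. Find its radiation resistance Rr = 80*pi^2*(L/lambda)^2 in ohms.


Rr = 80 * pi^2 * (0.088900)^2 = 80 * 9.869604 * 7.903210e-03 = 6.240 ohm

6.240 ohm


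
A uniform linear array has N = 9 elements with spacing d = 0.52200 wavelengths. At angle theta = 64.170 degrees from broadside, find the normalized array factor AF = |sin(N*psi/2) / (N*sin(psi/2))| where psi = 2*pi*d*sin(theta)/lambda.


psi = 2*pi*0.52200*sin(64.170 deg) = 2.952138 rad
AF = |sin(9*2.952138/2) / (9*sin(2.952138/2))| = 0.07345

0.07345


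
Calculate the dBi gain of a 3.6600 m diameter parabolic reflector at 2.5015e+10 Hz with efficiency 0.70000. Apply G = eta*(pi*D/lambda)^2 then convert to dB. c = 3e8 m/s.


lambda = c / f = 3.0000e+08 / 2.5015e+10 = 0.01199280 m
G_linear = 0.70000 * (pi * 3.6600 / 0.01199280)^2 = 643455.9
G_dBi = 10 * log10(643455.9) = 58.09 dBi

58.09 dBi


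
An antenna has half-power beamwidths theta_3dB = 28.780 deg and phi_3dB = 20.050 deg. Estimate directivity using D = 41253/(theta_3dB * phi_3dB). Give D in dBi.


D_linear = 41253 / (28.780 * 20.050) = 71.49084
D_dBi = 10 * log10(71.49084) = 18.54 dBi

18.54 dBi


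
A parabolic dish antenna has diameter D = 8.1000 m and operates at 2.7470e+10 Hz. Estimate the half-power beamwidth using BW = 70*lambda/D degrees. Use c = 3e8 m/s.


lambda = c / f = 3.0000e+08 / 2.7470e+10 = 0.01092100 m
BW = 70 * 0.01092100 / 8.1000 = 0.09438 deg

0.09438 deg


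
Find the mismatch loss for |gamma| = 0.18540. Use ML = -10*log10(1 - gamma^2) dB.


ML = -10 * log10(1 - 0.18540^2) = -10 * log10(0.96562684) = 0.1519 dB

0.1519 dB


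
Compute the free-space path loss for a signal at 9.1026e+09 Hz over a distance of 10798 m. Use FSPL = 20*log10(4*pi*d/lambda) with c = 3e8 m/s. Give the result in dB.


lambda = c / f = 3.0000e+08 / 9.1026e+09 = 0.03295762 m
FSPL = 20 * log10(4*pi*10798/0.03295762) = 132.3 dB

132.3 dB


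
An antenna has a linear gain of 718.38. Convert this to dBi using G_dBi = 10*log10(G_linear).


G_dBi = 10 * log10(718.38) = 28.56 dBi

28.56 dBi


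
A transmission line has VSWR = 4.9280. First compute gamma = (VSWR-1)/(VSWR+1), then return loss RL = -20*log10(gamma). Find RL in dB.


gamma = (4.9280 - 1) / (4.9280 + 1) = 0.6626181
RL = -20 * log10(0.6626181) = 3.575 dB

3.575 dB


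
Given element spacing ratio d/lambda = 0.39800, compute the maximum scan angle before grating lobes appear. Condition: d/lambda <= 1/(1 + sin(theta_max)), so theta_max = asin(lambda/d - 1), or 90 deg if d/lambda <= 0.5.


lambda/d - 1 = 1/0.39800 - 1 = 1.512563 >= 1
d/lambda <= 0.5, so the array can scan to endfire without grating lobes: theta_max = 90 deg

90 deg


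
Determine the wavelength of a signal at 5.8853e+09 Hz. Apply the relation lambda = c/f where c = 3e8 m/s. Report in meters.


lambda = c / f = 3.0000e+08 / 5.8853e+09 = 0.05097 m

0.05097 m


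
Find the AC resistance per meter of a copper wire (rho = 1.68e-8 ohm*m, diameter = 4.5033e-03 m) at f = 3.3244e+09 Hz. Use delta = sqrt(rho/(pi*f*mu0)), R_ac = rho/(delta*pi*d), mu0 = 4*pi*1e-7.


delta = sqrt(1.68e-8 / (pi * 3.3244e+09 * 4*pi*1e-7)) = 1.131405e-06 m
R_ac = 1.68e-8 / (1.131405e-06 * pi * 4.5033e-03) = 1.050 ohm/m

1.050 ohm/m


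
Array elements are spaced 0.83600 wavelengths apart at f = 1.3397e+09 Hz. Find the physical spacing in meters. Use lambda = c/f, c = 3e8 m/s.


lambda = c / f = 3.0000e+08 / 1.3397e+09 = 0.2239307 m
d = 0.83600 * 0.2239307 = 0.1872 m

0.1872 m


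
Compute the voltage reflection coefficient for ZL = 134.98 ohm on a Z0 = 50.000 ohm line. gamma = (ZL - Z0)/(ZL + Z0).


gamma = (134.98 - 50.000) / (134.98 + 50.000) = 0.4594

0.4594


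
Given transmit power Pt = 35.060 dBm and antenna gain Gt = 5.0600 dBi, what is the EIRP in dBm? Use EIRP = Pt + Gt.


EIRP = Pt + Gt = 35.060 + 5.0600 = 40.12 dBm

40.12 dBm


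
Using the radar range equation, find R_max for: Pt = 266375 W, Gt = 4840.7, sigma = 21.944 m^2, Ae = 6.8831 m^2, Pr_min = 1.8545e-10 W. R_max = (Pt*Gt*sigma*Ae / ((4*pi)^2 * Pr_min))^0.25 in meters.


R^4 = 266375*4840.7*21.944*6.8831 / ((4*pi)^2 * 1.8545e-10) = 6.650510e+18
R_max = 6.650510e+18^0.25 = 50782 m

50782 m


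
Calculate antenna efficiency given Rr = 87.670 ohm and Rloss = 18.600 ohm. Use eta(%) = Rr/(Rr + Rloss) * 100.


eta = 87.670 / (87.670 + 18.600) * 100 = 82.50%

82.50%


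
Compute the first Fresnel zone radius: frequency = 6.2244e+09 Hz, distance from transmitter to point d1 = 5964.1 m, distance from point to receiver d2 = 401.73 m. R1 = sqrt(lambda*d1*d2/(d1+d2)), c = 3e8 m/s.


lambda = c / f = 3.0000e+08 / 6.2244e+09 = 0.04819742 m
R1 = sqrt(0.04819742 * 5964.1 * 401.73 / (5964.1 + 401.73)) = 4.259 m

4.259 m


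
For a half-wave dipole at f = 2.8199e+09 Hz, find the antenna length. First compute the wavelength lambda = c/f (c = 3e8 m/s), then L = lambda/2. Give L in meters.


lambda = c / f = 3.0000e+08 / 2.8199e+09 = 0.1063868 m
L = lambda / 2 = 0.1063868 / 2 = 0.05319 m

0.05319 m


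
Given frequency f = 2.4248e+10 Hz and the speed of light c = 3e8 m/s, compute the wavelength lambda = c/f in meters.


lambda = c / f = 3.0000e+08 / 2.4248e+10 = 0.01237 m

0.01237 m


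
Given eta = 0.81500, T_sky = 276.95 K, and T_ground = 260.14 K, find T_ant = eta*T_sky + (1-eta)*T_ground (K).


T_ant = 0.81500 * 276.95 + (1 - 0.81500) * 260.14 = 273.8 K

273.8 K


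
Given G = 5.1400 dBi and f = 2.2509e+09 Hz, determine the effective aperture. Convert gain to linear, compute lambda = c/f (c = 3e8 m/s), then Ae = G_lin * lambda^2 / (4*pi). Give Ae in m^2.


lambda = c / f = 3.0000e+08 / 2.2509e+09 = 0.1332800 m
G_linear = 10^(5.1400/10) = 3.265878
Ae = G_linear * lambda^2 / (4*pi) = 3.265878 * 0.1332800^2 / (4*pi) = 4.617e-03 m^2

4.617e-03 m^2


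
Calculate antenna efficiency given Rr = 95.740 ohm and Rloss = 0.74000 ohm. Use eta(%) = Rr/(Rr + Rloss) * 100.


eta = 95.740 / (95.740 + 0.74000) * 100 = 99.23%

99.23%


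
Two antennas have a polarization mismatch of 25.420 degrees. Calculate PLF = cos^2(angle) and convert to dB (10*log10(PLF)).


PLF_linear = cos^2(25.420 deg) = 0.8157441
PLF_dB = 10 * log10(0.8157441) = -0.8845 dB

-0.8845 dB


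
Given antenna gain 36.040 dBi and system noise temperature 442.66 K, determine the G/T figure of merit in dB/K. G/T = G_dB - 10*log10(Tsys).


G/T = 36.040 - 10*log10(442.66) = 36.040 - 26.46070 = 9.579 dB/K

9.579 dB/K


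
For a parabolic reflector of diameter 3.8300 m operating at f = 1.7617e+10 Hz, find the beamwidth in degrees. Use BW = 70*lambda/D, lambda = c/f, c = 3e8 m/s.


lambda = c / f = 3.0000e+08 / 1.7617e+10 = 0.01702901 m
BW = 70 * 0.01702901 / 3.8300 = 0.3112 deg

0.3112 deg


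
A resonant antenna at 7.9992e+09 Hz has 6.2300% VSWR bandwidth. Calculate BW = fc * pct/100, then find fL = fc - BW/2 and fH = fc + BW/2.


BW = 7.9992e+09 * 6.2300/100 = 4.983502e+08 Hz
fL = 7.9992e+09 - 4.983502e+08/2 = 7.750e+09 Hz
fH = 7.9992e+09 + 4.983502e+08/2 = 8.248e+09 Hz

BW=4.984e+08 Hz, fL=7.750e+09 Hz, fH=8.248e+09 Hz


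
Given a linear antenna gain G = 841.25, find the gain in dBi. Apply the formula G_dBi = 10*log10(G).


G_dBi = 10 * log10(841.25) = 29.25 dBi

29.25 dBi


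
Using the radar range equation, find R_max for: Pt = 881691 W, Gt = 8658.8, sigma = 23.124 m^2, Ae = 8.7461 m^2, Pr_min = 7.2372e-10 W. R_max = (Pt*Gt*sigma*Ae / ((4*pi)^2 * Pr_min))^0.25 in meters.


R^4 = 881691*8658.8*23.124*8.7461 / ((4*pi)^2 * 7.2372e-10) = 1.351018e+19
R_max = 1.351018e+19^0.25 = 60627 m

60627 m


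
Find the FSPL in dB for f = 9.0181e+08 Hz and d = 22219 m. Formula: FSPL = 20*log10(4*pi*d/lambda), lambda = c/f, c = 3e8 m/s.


lambda = c / f = 3.0000e+08 / 9.0181e+08 = 0.3326643 m
FSPL = 20 * log10(4*pi*22219/0.3326643) = 118.5 dB

118.5 dB


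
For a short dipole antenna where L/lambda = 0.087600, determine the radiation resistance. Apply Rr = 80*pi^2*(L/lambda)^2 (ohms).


Rr = 80 * pi^2 * (0.087600)^2 = 80 * 9.869604 * 7.673760e-03 = 6.059 ohm

6.059 ohm


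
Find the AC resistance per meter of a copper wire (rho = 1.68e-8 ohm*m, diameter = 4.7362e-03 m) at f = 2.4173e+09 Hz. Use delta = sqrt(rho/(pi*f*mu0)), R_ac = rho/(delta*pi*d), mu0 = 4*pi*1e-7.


delta = sqrt(1.68e-8 / (pi * 2.4173e+09 * 4*pi*1e-7)) = 1.326812e-06 m
R_ac = 1.68e-8 / (1.326812e-06 * pi * 4.7362e-03) = 0.8510 ohm/m

0.8510 ohm/m


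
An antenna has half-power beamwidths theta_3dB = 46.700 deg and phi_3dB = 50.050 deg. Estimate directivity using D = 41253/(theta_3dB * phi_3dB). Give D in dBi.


D_linear = 41253 / (46.700 * 50.050) = 17.64959
D_dBi = 10 * log10(17.64959) = 12.47 dBi

12.47 dBi


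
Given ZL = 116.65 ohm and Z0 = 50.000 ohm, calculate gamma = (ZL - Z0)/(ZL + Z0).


gamma = (116.65 - 50.000) / (116.65 + 50.000) = 0.3999

0.3999


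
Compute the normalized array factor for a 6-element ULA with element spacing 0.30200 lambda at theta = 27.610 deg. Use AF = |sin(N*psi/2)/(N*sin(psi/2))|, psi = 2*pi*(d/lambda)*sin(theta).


psi = 2*pi*0.30200*sin(27.610 deg) = 0.8794079 rad
AF = |sin(6*0.8794079/2) / (6*sin(0.8794079/2))| = 0.1889

0.1889


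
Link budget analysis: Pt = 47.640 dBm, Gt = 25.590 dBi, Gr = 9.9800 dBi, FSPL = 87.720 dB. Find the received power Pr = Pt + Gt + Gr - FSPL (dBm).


Pr = 47.640 + 25.590 + 9.9800 - 87.720 = -4.51 dBm

-4.51 dBm


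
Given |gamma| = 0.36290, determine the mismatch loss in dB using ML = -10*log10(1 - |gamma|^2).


ML = -10 * log10(1 - 0.36290^2) = -10 * log10(0.86830359) = 0.6133 dB

0.6133 dB


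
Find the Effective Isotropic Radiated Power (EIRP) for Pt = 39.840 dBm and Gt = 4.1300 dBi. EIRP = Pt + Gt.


EIRP = Pt + Gt = 39.840 + 4.1300 = 43.97 dBm

43.97 dBm


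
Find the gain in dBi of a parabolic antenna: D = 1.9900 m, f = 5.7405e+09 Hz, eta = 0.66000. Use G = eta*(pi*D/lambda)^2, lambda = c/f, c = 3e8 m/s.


lambda = c / f = 3.0000e+08 / 5.7405e+09 = 0.05226026 m
G_linear = 0.66000 * (pi * 1.9900 / 0.05226026)^2 = 9445.103
G_dBi = 10 * log10(9445.103) = 39.75 dBi

39.75 dBi


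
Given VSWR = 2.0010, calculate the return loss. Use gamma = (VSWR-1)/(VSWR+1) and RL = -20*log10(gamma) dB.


gamma = (2.0010 - 1) / (2.0010 + 1) = 0.3335555
RL = -20 * log10(0.3335555) = 9.537 dB

9.537 dB


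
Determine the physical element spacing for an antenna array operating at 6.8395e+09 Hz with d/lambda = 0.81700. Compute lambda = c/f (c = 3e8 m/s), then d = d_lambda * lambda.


lambda = c / f = 3.0000e+08 / 6.8395e+09 = 0.04386286 m
d = 0.81700 * 0.04386286 = 0.03584 m

0.03584 m


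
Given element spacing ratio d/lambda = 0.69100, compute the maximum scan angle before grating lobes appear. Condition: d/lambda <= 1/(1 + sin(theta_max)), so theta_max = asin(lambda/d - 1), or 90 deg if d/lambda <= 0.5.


lambda/d - 1 = 1/0.69100 - 1 = 0.4471780
theta_max = asin(0.4471780) = 26.56 deg

26.56 deg


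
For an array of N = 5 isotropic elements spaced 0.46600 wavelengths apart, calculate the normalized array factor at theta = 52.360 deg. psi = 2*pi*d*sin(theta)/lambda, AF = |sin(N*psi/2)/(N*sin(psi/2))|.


psi = 2*pi*0.46600*sin(52.360 deg) = 2.318548 rad
AF = |sin(5*2.318548/2) / (5*sin(2.318548/2))| = 0.1021

0.1021


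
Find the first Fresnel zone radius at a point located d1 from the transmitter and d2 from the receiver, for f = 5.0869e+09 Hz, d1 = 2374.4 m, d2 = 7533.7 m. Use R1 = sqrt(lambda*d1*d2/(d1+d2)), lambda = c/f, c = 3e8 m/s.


lambda = c / f = 3.0000e+08 / 5.0869e+09 = 0.05897501 m
R1 = sqrt(0.05897501 * 2374.4 * 7533.7 / (2374.4 + 7533.7)) = 10.32 m

10.32 m


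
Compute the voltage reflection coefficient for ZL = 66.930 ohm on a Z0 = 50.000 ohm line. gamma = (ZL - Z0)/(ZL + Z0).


gamma = (66.930 - 50.000) / (66.930 + 50.000) = 0.1448

0.1448


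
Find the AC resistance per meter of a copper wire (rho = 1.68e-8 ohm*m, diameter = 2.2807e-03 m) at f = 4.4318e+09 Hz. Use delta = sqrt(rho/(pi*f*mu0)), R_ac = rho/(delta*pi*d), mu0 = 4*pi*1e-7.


delta = sqrt(1.68e-8 / (pi * 4.4318e+09 * 4*pi*1e-7)) = 9.799066e-07 m
R_ac = 1.68e-8 / (9.799066e-07 * pi * 2.2807e-03) = 2.393 ohm/m

2.393 ohm/m


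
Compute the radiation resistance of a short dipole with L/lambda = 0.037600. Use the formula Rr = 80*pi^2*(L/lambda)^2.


Rr = 80 * pi^2 * (0.037600)^2 = 80 * 9.869604 * 1.413760e-03 = 1.116 ohm

1.116 ohm


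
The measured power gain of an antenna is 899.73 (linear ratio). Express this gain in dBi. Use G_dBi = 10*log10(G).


G_dBi = 10 * log10(899.73) = 29.54 dBi

29.54 dBi


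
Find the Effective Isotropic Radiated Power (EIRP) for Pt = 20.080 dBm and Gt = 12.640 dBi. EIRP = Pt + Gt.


EIRP = Pt + Gt = 20.080 + 12.640 = 32.72 dBm

32.72 dBm


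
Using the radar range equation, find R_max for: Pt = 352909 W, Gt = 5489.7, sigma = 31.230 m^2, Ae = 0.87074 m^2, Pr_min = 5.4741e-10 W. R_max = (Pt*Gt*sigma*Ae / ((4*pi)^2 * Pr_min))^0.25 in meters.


R^4 = 352909*5489.7*31.230*0.87074 / ((4*pi)^2 * 5.4741e-10) = 6.094518e+17
R_max = 6.094518e+17^0.25 = 27941 m

27941 m


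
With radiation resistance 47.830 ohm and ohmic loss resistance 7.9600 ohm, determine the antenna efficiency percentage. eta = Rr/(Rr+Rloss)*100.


eta = 47.830 / (47.830 + 7.9600) * 100 = 85.73%

85.73%
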